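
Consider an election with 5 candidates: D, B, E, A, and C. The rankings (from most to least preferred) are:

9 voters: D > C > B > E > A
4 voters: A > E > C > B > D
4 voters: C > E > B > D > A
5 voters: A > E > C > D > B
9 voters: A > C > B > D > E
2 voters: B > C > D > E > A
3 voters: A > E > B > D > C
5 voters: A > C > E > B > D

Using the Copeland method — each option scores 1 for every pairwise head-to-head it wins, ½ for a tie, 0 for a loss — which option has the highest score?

A

D: loses to B, E, A, and C → score 0.
B: beats D; loses to E, A, and C → score 1.
E: beats D and B; loses to A and C → score 2.
A: beats D, B, E, and C → score 4.
C: beats D, B, and E; loses to A → score 3.
A has the best pairwise record.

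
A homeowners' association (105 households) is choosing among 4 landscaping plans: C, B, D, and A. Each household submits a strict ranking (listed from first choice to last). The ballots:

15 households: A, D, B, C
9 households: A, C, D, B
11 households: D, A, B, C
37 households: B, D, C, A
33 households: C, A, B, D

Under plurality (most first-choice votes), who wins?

B

First-place votes: C 33, B 37, D 11, A 24.
B has the most first-place votes.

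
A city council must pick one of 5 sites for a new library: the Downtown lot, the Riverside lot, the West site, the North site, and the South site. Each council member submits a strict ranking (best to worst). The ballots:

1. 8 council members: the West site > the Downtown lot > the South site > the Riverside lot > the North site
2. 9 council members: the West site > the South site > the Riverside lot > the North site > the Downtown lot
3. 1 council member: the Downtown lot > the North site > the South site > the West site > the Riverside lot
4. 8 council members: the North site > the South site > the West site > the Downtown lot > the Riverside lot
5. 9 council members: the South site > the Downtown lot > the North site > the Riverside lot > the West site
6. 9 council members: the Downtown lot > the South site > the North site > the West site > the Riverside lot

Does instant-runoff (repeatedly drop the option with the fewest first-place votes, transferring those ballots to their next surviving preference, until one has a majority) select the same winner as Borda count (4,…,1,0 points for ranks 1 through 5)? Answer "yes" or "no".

Instant-runoff — R1 the Downtown lot 10, the Riverside lot 0, the West site 17, the North site 8, the South site 9 (the Riverside lot out); R2 the Downtown lot 10, the West site 17, the North site 8, the South site 9 (the North site out); R3 the Downtown lot 10, the West site 17, the South site 17 (the Downtown lot out); R4 the West site 17, the South site 27 (the South site winner). Winner: the South site.
Borda — scores: the Downtown lot 99, the Riverside lot 35, the West site 94, the North site 80, the South site 132. Winner: the South site.
The two methods agree.

yes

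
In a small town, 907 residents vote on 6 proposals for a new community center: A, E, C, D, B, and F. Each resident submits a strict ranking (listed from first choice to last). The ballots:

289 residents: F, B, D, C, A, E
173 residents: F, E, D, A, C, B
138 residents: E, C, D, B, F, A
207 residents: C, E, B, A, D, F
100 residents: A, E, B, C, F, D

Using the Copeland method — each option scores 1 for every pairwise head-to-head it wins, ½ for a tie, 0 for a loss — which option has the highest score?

A: loses to E, C, D, B, and F → score 0.
E: beats A, D, and B; loses to C and F → score 3.
C: beats A, E, and B; loses to D and F → score 3.
D: beats A and C; loses to E, B, and F → score 2.
B: beats A and D; loses to E, C, and F → score 2.
F: beats A, E, C, D, and B → score 5.
F has the best pairwise record.

F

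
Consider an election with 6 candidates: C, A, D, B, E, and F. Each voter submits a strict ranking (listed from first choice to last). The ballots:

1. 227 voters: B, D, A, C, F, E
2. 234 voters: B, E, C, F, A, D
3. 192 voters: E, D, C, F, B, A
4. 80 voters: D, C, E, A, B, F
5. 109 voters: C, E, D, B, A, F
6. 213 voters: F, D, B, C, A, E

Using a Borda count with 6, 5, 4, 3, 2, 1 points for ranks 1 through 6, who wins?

B

C: 227·3 + 234·4 + 192·4 + 80·5 + 109·6 + 213·3 = 4078
A: 227·4 + 234·2 + 192·1 + 80·3 + 109·2 + 213·2 = 2452
D: 227·5 + 234·1 + 192·5 + 80·6 + 109·4 + 213·5 = 4310
B: 227·6 + 234·6 + 192·2 + 80·2 + 109·3 + 213·4 = 4489
E: 227·1 + 234·5 + 192·6 + 80·4 + 109·5 + 213·1 = 3627
F: 227·2 + 234·3 + 192·3 + 80·1 + 109·1 + 213·6 = 3199
B has the highest Borda score (4489).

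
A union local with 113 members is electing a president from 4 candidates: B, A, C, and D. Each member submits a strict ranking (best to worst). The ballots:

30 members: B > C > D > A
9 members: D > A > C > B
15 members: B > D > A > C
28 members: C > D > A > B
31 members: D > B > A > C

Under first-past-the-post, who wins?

B

First-place votes: B 45, A 0, C 28, D 40.
B has the most first-place votes.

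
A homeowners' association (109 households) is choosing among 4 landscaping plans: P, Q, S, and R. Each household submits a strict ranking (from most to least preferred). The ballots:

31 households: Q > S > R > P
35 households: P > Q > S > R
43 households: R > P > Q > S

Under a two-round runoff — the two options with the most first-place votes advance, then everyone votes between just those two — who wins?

Round 1 first-place votes: P 35, Q 31, S 0, R 43.
R and P advance.
Runoff: R is preferred to P by 74 voters; P by 35.
R wins the runoff.

R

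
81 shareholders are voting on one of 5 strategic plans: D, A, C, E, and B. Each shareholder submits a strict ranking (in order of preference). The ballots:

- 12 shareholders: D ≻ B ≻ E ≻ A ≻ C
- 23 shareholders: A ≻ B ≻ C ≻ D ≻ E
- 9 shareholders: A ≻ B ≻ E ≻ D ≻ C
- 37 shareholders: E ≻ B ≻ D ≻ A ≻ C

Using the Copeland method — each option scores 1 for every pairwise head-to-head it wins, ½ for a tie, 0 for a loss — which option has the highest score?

B

D: beats A and C; loses to E and B → score 2.
A: beats C; loses to D, E, and B → score 1.
C: loses to D, A, E, and B → score 0.
E: beats D, A, and C; loses to B → score 3.
B: beats D, A, C, and E → score 4.
B has the best pairwise record.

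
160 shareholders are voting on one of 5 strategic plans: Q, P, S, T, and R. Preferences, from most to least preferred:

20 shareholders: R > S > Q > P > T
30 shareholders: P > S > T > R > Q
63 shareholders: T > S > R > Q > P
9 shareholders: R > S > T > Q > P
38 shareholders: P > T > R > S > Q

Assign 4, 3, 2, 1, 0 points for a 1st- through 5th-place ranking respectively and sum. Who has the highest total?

T

Q: 20·2 + 30·0 + 63·1 + 9·1 + 38·0 = 112
P: 20·1 + 30·4 + 63·0 + 9·0 + 38·4 = 292
S: 20·3 + 30·3 + 63·3 + 9·3 + 38·1 = 404
T: 20·0 + 30·2 + 63·4 + 9·2 + 38·3 = 444
R: 20·4 + 30·1 + 63·2 + 9·4 + 38·2 = 348
T has the highest Borda score (444).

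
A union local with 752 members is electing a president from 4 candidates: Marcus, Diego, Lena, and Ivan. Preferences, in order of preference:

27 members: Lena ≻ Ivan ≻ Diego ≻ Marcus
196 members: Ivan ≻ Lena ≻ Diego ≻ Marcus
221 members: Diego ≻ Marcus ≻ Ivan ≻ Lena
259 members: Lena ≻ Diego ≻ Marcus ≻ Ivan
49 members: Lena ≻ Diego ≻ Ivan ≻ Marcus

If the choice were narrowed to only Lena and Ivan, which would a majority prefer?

Voters preferring Lena to Ivan: 335; preferring Ivan to Lena: 417.
Ivan wins the head-to-head.

Ivan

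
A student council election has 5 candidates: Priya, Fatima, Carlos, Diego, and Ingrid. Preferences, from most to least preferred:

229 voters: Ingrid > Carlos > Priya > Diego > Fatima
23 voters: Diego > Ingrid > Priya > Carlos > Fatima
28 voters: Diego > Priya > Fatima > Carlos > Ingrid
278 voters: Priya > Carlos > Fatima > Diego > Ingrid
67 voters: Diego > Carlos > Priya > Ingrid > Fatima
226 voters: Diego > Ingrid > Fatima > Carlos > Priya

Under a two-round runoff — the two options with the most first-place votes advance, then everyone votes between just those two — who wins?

Round 1 first-place votes: Priya 278, Fatima 0, Carlos 0, Diego 344, Ingrid 229.
Diego and Priya advance.
Runoff: Diego is preferred to Priya by 344 voters; Priya by 507.
Priya wins the runoff.

Priya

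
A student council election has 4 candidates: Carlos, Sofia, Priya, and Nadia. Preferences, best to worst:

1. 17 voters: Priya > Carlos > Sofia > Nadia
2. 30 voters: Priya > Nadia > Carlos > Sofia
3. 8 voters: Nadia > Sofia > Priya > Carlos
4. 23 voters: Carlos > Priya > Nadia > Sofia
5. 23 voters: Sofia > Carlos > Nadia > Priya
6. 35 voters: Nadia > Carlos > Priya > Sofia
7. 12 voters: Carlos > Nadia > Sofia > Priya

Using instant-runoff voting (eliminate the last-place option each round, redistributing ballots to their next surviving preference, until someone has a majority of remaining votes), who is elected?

Round 1: Carlos 35, Sofia 23, Priya 47, Nadia 43. Eliminate Sofia.
Round 2: Carlos 58, Priya 47, Nadia 43. Eliminate Nadia.
Round 3: Carlos 93, Priya 55. Carlos has a majority.

Carlos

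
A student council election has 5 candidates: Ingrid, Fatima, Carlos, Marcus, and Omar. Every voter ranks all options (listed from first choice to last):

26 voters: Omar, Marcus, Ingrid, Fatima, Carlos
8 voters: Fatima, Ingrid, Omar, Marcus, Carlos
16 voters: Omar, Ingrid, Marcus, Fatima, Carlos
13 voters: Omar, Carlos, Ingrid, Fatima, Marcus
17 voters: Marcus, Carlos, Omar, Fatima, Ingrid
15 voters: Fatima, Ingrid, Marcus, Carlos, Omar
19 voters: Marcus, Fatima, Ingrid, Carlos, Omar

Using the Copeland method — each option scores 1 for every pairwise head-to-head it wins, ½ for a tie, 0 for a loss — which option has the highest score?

Omar

Ingrid: beats Carlos; loses to Fatima, Marcus, and Omar → score 1.
Fatima: beats Ingrid and Carlos; loses to Marcus and Omar → score 2.
Carlos: loses to Ingrid, Fatima, Marcus, and Omar → score 0.
Marcus: beats Ingrid, Fatima, and Carlos; loses to Omar → score 3.
Omar: beats Ingrid, Fatima, Carlos, and Marcus → score 4.
Omar has the best pairwise record.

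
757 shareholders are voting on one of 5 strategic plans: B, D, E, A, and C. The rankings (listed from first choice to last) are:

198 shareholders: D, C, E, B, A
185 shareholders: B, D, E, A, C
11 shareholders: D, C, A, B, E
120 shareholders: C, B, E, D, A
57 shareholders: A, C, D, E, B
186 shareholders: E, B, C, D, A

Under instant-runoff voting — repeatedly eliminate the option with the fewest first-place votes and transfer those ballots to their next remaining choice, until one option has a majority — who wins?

Round 1: B 185, D 209, E 186, A 57, C 120. Eliminate A.
Round 2: B 185, D 209, E 186, C 177. Eliminate C.
Round 3: B 305, D 266, E 186. Eliminate E.
Round 4: B 491, D 266. B has a majority.

B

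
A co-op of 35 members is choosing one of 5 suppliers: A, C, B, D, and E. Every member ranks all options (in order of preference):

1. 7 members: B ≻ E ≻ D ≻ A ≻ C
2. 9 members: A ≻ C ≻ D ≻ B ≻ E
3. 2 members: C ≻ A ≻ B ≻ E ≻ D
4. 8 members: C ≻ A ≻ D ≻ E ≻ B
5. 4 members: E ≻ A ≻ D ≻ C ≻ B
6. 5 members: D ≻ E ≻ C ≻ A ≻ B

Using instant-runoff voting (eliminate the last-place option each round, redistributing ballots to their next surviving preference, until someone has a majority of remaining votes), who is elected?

A

Round 1: A 9, C 10, B 7, D 5, E 4. Eliminate E.
Round 2: A 13, C 10, B 7, D 5. Eliminate D.
Round 3: A 13, C 15, B 7. Eliminate B.
Round 4: A 20, C 15. A has a majority.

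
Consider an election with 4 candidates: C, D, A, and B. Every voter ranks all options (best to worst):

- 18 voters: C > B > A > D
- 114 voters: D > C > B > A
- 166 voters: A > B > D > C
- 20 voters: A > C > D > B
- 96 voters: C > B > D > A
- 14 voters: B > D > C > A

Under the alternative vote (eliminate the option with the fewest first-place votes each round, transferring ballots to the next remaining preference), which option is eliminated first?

Round 1: C 114, D 114, A 186, B 14. Eliminate B.

B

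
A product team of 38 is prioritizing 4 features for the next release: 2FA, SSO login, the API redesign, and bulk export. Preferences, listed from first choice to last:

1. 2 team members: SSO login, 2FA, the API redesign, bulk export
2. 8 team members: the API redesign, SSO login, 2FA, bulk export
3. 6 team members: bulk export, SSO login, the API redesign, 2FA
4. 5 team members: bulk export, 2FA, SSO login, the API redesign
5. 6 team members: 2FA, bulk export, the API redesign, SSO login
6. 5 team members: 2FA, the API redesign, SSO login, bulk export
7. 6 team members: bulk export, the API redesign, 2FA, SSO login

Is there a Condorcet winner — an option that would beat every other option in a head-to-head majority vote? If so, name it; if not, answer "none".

none

Checking pairwise contests:
the API redesign beats 2FA 20–18.
2FA beats SSO login 22–16.
bulk export beats the API redesign 23–15.
2FA beats bulk export 21–17.
Every option loses at least one head-to-head, so there is no Condorcet winner.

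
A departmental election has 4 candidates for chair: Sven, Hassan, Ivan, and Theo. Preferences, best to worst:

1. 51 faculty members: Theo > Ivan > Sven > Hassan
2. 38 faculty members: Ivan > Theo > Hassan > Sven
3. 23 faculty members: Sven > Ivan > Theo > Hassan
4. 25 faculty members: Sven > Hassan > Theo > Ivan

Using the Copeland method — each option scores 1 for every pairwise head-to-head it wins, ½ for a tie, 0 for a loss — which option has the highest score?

Sven: beats Hassan; loses to Ivan and Theo → score 1.
Hassan: loses to Sven, Ivan, and Theo → score 0.
Ivan: beats Sven and Hassan; loses to Theo → score 2.
Theo: beats Sven, Hassan, and Ivan → score 3.
Theo has the best pairwise record.

Theo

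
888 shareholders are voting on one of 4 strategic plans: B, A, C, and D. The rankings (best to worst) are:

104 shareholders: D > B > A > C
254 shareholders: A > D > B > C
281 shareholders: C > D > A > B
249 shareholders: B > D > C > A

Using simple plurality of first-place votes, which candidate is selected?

First-place votes: B 249, A 254, C 281, D 104.
C has the most first-place votes.

C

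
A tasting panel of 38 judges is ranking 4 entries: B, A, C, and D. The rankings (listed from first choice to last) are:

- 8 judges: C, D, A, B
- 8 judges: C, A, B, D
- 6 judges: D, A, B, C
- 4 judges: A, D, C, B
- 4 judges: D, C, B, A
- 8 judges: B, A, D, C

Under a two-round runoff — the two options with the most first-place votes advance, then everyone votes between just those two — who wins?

D

Round 1 first-place votes: B 8, A 4, C 16, D 10.
C and D advance.
Runoff: C is preferred to D by 16 voters; D by 22.
D wins the runoff.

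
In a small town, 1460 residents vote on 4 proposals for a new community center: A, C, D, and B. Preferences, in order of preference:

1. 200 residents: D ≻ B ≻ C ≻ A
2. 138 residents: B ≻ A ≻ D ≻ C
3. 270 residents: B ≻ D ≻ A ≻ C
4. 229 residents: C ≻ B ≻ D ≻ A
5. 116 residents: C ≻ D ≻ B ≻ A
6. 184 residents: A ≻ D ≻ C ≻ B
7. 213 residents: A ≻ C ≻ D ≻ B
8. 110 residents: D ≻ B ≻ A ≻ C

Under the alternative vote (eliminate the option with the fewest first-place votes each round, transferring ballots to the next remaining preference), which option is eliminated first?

Round 1: A 397, C 345, D 310, B 408. Eliminate D.

D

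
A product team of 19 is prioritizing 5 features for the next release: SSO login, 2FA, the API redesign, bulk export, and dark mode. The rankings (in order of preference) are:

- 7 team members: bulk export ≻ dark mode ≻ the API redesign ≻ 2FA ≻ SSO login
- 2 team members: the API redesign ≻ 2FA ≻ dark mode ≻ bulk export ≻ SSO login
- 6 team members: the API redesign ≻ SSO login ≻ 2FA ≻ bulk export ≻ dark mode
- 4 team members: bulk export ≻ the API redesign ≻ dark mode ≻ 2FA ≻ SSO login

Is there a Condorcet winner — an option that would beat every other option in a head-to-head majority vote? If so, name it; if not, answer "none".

bulk export vs SSO login: 13–6 for bulk export.
bulk export vs 2FA: 11–8 for bulk export.
bulk export vs the API redesign: 11–8 for bulk export.
bulk export vs dark mode: 17–2 for bulk export.
bulk export beats every other option head-to-head.

bulk export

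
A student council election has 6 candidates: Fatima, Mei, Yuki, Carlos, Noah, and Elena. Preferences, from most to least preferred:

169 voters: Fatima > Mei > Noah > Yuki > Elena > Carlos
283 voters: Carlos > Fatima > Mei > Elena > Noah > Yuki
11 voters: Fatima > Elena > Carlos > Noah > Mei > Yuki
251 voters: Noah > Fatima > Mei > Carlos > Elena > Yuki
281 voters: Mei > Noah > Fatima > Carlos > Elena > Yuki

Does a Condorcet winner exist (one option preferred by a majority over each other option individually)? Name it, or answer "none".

none

Checking pairwise contests:
Noah beats Fatima 532–463.
Fatima beats Mei 714–281.
Fatima beats Yuki 995–0.
Fatima beats Carlos 712–283.
Mei beats Noah 733–262.
Fatima beats Elena 995–0.
Every option loses at least one head-to-head, so there is no Condorcet winner.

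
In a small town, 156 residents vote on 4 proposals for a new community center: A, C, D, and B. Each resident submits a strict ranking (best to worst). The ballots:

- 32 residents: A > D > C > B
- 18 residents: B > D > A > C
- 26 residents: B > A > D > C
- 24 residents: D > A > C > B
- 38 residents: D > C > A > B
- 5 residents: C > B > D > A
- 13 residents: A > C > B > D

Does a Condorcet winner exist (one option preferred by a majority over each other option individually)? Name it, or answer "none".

D vs A: 85–71 for D.
D vs C: 138–18 for D.
D vs B: 94–62 for D.
D beats every other option head-to-head.

D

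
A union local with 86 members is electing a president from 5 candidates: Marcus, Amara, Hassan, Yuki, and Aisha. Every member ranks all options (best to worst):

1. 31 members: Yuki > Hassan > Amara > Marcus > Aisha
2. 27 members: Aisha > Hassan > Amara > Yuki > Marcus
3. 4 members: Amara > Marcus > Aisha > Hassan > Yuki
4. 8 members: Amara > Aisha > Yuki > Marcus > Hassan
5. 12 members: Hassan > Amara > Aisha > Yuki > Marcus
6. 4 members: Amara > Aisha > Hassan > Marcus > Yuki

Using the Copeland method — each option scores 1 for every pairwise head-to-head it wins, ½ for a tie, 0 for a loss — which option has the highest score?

Hassan

Marcus: loses to Amara, Hassan, Yuki, and Aisha → score 0.
Amara: beats Marcus, Yuki, and Aisha; loses to Hassan → score 3.
Hassan: beats Marcus, Amara, and Yuki; ties Aisha → score 3.5.
Yuki: beats Marcus; loses to Amara, Hassan, and Aisha → score 1.
Aisha: beats Marcus and Yuki; ties Hassan; loses to Amara → score 2.5.
Hassan has the best pairwise record.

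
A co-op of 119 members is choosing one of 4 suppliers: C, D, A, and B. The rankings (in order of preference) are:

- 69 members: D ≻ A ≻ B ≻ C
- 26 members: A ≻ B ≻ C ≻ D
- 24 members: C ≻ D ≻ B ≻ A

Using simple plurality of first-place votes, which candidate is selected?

D

First-place votes: C 24, D 69, A 26, B 0.
D has the most first-place votes.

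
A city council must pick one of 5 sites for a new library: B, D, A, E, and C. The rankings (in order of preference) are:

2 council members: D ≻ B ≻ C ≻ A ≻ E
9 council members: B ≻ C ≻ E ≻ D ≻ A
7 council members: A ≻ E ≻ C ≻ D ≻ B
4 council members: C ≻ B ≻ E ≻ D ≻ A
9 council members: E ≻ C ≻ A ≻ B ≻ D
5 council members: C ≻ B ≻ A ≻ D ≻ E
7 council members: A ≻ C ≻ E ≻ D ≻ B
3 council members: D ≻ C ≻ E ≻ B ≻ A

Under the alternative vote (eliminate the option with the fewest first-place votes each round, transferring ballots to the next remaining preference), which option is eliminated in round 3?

Round 1: B 9, D 5, A 14, E 9, C 9. Eliminate D.
Round 2: B 11, A 14, E 9, C 12. Eliminate E.
Round 3: B 11, A 14, C 21. Eliminate B.

B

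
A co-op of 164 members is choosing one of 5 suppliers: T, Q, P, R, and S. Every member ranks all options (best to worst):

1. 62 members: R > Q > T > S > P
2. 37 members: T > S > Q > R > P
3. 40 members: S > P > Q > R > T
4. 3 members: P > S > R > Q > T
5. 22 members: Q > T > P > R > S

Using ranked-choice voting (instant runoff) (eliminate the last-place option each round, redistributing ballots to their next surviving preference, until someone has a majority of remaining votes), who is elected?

R

Round 1: T 37, Q 22, P 3, R 62, S 40. Eliminate P.
Round 2: T 37, Q 22, R 62, S 43. Eliminate Q.
Round 3: T 59, R 62, S 43. Eliminate S.
Round 4: T 59, R 105. R has a majority.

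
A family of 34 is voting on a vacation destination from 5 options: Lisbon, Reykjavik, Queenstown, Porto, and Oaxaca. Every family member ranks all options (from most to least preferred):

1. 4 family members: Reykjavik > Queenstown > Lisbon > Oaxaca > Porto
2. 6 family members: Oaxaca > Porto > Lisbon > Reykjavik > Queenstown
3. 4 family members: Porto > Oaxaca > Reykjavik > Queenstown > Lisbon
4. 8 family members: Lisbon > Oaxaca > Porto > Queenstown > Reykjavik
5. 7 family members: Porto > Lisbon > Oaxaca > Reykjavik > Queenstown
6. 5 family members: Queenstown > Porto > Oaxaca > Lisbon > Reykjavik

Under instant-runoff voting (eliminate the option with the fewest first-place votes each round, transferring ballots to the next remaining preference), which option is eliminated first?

Reykjavik

Round 1: Lisbon 8, Reykjavik 4, Queenstown 5, Porto 11, Oaxaca 6. Eliminate Reykjavik.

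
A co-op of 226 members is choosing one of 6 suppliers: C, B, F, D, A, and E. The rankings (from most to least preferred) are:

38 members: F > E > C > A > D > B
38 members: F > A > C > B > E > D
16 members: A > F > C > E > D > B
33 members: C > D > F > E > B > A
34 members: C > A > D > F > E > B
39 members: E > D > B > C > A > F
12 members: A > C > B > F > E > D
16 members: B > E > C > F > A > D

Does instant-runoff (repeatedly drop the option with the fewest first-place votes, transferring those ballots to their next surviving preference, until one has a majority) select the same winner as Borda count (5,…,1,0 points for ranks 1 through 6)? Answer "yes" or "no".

Instant-runoff — R1 C 67, B 16, F 76, D 0, A 28, E 39 (D out); R2 C 67, B 16, F 76, A 28, E 39 (B out); R3 C 67, F 76, A 28, E 55 (A out); R4 C 79, F 92, E 55 (E out); R5 C 134, F 92 (C winner). Winner: C.
Borda — scores: C 785, B 342, F 667, D 444, A 559, E 593. Winner: C.
The two methods agree.

yes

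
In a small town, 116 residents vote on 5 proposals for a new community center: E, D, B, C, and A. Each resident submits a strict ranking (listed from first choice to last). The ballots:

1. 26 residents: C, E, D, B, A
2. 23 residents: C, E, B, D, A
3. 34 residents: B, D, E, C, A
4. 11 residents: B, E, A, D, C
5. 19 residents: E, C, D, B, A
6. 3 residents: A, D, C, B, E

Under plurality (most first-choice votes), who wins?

First-place votes: E 19, D 0, B 45, C 49, A 3.
C has the most first-place votes.

C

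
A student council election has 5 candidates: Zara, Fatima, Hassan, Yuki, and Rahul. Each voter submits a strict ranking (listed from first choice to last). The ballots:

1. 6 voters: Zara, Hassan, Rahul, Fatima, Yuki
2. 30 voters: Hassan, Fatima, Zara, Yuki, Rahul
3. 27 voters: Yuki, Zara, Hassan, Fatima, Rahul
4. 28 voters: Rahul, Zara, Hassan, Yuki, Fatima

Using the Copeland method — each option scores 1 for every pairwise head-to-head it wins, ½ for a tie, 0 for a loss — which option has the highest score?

Zara: beats Fatima, Hassan, Yuki, and Rahul → score 4.
Fatima: beats Rahul; loses to Zara, Hassan, and Yuki → score 1.
Hassan: beats Fatima, Yuki, and Rahul; loses to Zara → score 3.
Yuki: beats Fatima and Rahul; loses to Zara and Hassan → score 2.
Rahul: loses to Zara, Fatima, Hassan, and Yuki → score 0.
Zara has the best pairwise record.

Zara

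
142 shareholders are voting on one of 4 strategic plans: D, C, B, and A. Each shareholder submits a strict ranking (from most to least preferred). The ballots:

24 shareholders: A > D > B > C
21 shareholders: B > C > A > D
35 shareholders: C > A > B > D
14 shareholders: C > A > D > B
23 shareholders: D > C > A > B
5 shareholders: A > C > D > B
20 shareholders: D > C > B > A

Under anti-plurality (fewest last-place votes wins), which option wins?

Last-place votes: D 56, C 24, B 42, A 20.
A is ranked last by the fewest voters, so A wins.

A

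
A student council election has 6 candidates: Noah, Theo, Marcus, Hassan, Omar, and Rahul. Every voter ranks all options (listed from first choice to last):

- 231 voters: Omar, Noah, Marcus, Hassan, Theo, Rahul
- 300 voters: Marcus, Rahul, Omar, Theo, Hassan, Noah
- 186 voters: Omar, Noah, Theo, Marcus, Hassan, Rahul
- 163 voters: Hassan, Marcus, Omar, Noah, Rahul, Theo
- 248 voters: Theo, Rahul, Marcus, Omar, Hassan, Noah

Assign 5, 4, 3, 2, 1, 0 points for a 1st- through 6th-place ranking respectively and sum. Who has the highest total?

Noah: 231·4 + 300·0 + 186·4 + 163·2 + 248·0 = 1994
Theo: 231·1 + 300·2 + 186·3 + 163·0 + 248·5 = 2629
Marcus: 231·3 + 300·5 + 186·2 + 163·4 + 248·3 = 3961
Hassan: 231·2 + 300·1 + 186·1 + 163·5 + 248·1 = 2011
Omar: 231·5 + 300·3 + 186·5 + 163·3 + 248·2 = 3970
Rahul: 231·0 + 300·4 + 186·0 + 163·1 + 248·4 = 2355
Omar has the highest Borda score (3970).

Omar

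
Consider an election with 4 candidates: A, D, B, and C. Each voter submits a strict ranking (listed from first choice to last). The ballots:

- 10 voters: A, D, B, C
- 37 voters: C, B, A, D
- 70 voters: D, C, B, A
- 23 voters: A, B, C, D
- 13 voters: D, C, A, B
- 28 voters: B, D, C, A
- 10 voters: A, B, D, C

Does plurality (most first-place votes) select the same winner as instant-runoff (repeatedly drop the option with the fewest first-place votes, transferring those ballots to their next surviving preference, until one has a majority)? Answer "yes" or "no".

Plurality — first-place votes: A 43, D 83, B 28, C 37. Winner: D.
Instant-runoff — R1 A 43, D 83, B 28, C 37 (B out); R2 A 43, D 111, C 37 (D winner). Winner: D.
The two methods agree.

yes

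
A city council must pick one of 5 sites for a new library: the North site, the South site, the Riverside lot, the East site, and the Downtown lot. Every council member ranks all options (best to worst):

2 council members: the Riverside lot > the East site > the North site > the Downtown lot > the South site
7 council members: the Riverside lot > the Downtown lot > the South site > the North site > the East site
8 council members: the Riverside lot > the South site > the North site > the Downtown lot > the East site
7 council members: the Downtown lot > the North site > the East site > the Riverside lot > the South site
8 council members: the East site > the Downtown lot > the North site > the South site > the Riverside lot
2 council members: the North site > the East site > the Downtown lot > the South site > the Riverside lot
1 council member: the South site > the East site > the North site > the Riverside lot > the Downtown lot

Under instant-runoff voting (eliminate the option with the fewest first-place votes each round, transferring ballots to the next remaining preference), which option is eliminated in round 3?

Round 1: the North site 2, the South site 1, the Riverside lot 17, the East site 8, the Downtown lot 7. Eliminate the South site.
Round 2: the North site 2, the Riverside lot 17, the East site 9, the Downtown lot 7. Eliminate the North site.
Round 3: the Riverside lot 17, the East site 11, the Downtown lot 7. Eliminate the Downtown lot.

the Downtown lot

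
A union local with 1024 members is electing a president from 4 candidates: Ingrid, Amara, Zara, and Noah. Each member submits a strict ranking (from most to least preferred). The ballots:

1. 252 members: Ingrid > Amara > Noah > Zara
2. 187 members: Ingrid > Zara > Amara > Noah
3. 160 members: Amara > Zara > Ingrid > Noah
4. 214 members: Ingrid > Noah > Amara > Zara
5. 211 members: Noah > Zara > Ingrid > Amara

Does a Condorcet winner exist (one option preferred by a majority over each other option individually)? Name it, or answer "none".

Ingrid vs Amara: 864–160 for Ingrid.
Ingrid vs Zara: 653–371 for Ingrid.
Ingrid vs Noah: 813–211 for Ingrid.
Ingrid beats every other option head-to-head.

Ingrid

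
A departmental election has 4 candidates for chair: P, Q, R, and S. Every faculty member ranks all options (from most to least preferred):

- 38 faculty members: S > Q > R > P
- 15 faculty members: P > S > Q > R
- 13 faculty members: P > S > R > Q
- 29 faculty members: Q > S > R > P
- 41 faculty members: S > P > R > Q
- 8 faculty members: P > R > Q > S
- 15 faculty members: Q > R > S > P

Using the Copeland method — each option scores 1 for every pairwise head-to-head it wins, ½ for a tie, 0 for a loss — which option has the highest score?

S

P: loses to Q, R, and S → score 0.
Q: beats P and R; loses to S → score 2.
R: beats P; loses to Q and S → score 1.
S: beats P, Q, and R → score 3.
S has the best pairwise record.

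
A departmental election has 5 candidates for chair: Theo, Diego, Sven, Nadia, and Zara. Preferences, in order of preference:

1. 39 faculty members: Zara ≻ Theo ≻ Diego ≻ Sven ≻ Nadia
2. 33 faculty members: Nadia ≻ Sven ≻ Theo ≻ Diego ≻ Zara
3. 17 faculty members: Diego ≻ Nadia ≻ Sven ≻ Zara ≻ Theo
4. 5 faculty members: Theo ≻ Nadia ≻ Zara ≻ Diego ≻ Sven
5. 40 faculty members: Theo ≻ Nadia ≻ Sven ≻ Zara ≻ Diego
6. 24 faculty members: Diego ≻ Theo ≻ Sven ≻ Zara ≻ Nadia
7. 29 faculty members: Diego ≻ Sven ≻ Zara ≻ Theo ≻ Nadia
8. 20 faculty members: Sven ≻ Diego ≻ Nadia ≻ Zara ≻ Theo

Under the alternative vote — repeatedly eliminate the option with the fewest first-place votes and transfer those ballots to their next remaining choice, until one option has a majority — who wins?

Round 1: Theo 45, Diego 70, Sven 20, Nadia 33, Zara 39. Eliminate Sven.
Round 2: Theo 45, Diego 90, Nadia 33, Zara 39. Eliminate Nadia.
Round 3: Theo 78, Diego 90, Zara 39. Eliminate Zara.
Round 4: Theo 117, Diego 90. Theo has a majority.

Theo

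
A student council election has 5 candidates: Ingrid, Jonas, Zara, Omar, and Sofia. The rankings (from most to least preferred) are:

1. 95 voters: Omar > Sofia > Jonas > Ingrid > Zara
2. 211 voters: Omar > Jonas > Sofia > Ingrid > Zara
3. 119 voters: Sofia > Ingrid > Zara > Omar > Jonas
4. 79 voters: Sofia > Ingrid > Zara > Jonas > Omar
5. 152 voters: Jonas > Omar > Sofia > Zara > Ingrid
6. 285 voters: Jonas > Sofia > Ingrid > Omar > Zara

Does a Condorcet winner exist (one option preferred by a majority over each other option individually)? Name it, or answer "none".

Jonas vs Ingrid: 743–198 for Jonas.
Jonas vs Zara: 743–198 for Jonas.
Jonas vs Omar: 516–425 for Jonas.
Jonas vs Sofia: 648–293 for Jonas.
Jonas beats every other option head-to-head.

Jonas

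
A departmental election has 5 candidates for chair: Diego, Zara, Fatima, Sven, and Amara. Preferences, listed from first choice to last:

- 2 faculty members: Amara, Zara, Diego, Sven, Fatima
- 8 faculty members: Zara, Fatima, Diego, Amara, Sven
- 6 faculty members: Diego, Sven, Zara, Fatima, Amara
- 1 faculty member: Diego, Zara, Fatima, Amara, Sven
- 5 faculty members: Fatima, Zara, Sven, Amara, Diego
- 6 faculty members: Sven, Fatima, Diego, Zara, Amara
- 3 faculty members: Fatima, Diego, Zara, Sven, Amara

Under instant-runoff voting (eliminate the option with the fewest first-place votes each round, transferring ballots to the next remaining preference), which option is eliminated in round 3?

Round 1: Diego 7, Zara 8, Fatima 8, Sven 6, Amara 2. Eliminate Amara.
Round 2: Diego 7, Zara 10, Fatima 8, Sven 6. Eliminate Sven.
Round 3: Diego 7, Zara 10, Fatima 14. Eliminate Diego.

Diego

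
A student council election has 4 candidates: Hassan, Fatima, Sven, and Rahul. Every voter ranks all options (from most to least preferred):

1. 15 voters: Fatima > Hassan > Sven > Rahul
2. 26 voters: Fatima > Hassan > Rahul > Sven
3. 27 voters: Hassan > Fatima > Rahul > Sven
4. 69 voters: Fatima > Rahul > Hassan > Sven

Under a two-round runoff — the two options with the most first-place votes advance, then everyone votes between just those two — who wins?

Fatima

Round 1 first-place votes: Hassan 27, Fatima 110, Sven 0, Rahul 0.
Fatima and Hassan advance.
Runoff: Fatima is preferred to Hassan by 110 voters; Hassan by 27.
Fatima wins the runoff.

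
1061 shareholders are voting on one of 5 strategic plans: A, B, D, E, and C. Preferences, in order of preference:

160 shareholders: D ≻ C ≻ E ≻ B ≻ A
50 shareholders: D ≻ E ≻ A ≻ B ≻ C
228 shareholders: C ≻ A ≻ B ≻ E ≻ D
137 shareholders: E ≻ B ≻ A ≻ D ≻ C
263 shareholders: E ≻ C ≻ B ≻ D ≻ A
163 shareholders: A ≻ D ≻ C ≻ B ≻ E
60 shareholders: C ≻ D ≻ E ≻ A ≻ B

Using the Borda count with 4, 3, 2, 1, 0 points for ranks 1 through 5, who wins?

A: 160·0 + 50·2 + 228·3 + 137·2 + 263·0 + 163·4 + 60·1 = 1770
B: 160·1 + 50·1 + 228·2 + 137·3 + 263·2 + 163·1 + 60·0 = 1766
D: 160·4 + 50·4 + 228·0 + 137·1 + 263·1 + 163·3 + 60·3 = 1909
E: 160·2 + 50·3 + 228·1 + 137·4 + 263·4 + 163·0 + 60·2 = 2418
C: 160·3 + 50·0 + 228·4 + 137·0 + 263·3 + 163·2 + 60·4 = 2747
C has the highest Borda score (2747).

C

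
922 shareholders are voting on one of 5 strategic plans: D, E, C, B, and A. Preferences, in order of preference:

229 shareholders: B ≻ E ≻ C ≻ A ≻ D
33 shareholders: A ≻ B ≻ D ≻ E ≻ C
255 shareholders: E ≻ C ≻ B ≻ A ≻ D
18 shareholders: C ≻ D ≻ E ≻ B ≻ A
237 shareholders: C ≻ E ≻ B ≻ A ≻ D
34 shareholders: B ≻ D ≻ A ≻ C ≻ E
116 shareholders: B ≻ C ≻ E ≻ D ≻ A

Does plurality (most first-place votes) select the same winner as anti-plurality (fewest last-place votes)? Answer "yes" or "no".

yes

Plurality — first-place votes: D 0, E 255, C 255, B 379, A 33. Winner: B.
Anti-plurality — last-place votes: D 721, E 34, C 33, B 0, A 134. Winner: B.
The two methods agree.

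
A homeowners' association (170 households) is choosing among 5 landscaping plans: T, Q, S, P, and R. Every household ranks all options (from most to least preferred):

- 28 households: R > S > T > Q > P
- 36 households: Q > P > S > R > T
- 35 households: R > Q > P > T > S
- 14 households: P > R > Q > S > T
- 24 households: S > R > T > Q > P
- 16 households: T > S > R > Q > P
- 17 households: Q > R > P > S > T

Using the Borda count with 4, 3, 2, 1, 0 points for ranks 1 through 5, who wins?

T: 28·2 + 36·0 + 35·1 + 14·0 + 24·2 + 16·4 + 17·0 = 203
Q: 28·1 + 36·4 + 35·3 + 14·2 + 24·1 + 16·1 + 17·4 = 413
S: 28·3 + 36·2 + 35·0 + 14·1 + 24·4 + 16·3 + 17·1 = 331
P: 28·0 + 36·3 + 35·2 + 14·4 + 24·0 + 16·0 + 17·2 = 268
R: 28·4 + 36·1 + 35·4 + 14·3 + 24·3 + 16·2 + 17·3 = 485
R has the highest Borda score (485).

R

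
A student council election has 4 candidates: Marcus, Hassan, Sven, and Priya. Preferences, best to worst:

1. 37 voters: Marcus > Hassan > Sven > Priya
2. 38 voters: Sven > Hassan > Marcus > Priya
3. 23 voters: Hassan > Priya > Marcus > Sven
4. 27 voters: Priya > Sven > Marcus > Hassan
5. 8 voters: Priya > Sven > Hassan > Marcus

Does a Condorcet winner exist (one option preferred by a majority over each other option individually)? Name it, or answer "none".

Sven

Sven vs Marcus: 73–60 for Sven.
Sven vs Hassan: 73–60 for Sven.
Sven vs Priya: 75–58 for Sven.
Sven beats every other option head-to-head.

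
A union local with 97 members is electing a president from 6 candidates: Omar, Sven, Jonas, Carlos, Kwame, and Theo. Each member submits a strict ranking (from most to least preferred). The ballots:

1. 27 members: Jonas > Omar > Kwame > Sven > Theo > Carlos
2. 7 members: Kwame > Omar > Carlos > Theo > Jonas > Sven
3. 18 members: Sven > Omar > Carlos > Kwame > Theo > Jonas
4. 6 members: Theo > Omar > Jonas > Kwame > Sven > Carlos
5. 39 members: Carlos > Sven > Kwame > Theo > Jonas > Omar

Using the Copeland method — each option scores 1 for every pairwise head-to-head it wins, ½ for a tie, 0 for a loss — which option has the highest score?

Omar: beats Carlos, Kwame, and Theo; loses to Sven and Jonas → score 3.
Sven: beats Omar, Jonas, Carlos, Kwame, and Theo → score 5.
Jonas: beats Omar; loses to Sven, Carlos, Kwame, and Theo → score 1.
Carlos: beats Jonas, Kwame, and Theo; loses to Omar and Sven → score 3.
Kwame: beats Jonas and Theo; loses to Omar, Sven, and Carlos → score 2.
Theo: beats Jonas; loses to Omar, Sven, Carlos, and Kwame → score 1.
Sven has the best pairwise record.

Sven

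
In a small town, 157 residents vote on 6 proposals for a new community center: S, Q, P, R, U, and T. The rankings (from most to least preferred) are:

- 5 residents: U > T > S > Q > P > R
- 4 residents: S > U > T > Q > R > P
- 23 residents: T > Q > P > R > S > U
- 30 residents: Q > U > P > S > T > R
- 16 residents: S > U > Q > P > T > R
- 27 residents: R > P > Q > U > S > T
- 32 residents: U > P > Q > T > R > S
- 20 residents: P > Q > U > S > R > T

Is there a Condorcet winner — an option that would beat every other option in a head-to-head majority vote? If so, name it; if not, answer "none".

none

Checking pairwise contests:
Q beats S 132–25.
P beats Q 79–78.
U beats P 87–70.
Q beats R 130–27.
Q beats U 100–57.
S beats T 97–60.
Every option loses at least one head-to-head, so there is no Condorcet winner.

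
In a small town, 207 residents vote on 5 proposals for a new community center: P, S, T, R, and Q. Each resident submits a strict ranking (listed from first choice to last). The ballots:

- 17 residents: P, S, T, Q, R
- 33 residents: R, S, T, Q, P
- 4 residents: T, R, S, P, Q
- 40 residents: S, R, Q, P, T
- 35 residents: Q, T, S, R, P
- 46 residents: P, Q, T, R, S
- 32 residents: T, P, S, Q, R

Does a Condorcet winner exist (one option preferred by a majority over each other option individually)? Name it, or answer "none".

Checking pairwise contests:
S beats P 112–95.
T beats S 117–90.
Q beats T 121–86.
S beats R 124–83.
S beats Q 126–81.
Every option loses at least one head-to-head, so there is no Condorcet winner.

none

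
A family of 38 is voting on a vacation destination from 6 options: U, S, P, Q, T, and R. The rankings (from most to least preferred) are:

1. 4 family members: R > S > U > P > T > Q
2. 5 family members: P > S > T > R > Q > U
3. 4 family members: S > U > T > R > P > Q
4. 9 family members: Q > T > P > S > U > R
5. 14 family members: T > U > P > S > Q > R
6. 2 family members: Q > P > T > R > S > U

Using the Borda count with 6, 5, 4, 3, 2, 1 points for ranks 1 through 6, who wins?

T

U: 4·4 + 5·1 + 4·5 + 9·2 + 14·5 + 2·1 = 131
S: 4·5 + 5·5 + 4·6 + 9·3 + 14·3 + 2·2 = 142
P: 4·3 + 5·6 + 4·2 + 9·4 + 14·4 + 2·5 = 152
Q: 4·1 + 5·2 + 4·1 + 9·6 + 14·2 + 2·6 = 112
T: 4·2 + 5·4 + 4·4 + 9·5 + 14·6 + 2·4 = 181
R: 4·6 + 5·3 + 4·3 + 9·1 + 14·1 + 2·3 = 80
T has the highest Borda score (181).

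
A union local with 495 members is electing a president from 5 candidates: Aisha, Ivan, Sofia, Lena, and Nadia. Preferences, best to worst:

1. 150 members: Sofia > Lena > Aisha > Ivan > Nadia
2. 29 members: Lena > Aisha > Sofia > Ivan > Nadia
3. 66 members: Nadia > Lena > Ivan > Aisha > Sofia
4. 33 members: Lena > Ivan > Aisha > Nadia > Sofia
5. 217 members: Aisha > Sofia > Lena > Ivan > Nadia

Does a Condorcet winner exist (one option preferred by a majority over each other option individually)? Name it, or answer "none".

Checking pairwise contests:
Lena beats Aisha 278–217.
Aisha beats Ivan 396–99.
Aisha beats Sofia 345–150.
Sofia beats Lena 367–128.
Aisha beats Nadia 429–66.
Every option loses at least one head-to-head, so there is no Condorcet winner.

none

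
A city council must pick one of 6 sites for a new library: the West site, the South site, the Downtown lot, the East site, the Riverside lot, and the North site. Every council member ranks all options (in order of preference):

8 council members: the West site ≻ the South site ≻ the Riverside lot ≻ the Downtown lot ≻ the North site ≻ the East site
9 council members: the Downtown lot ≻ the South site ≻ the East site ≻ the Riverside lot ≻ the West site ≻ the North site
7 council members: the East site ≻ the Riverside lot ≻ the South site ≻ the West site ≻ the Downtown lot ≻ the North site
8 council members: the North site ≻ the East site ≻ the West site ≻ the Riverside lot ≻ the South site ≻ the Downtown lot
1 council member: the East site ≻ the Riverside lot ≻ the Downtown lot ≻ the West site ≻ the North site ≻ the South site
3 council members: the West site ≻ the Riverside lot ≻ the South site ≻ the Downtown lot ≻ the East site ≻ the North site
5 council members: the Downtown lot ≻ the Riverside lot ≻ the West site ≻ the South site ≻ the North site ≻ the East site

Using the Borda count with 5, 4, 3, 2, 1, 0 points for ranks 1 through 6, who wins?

the Riverside lot

the West site: 8·5 + 9·1 + 7·2 + 8·3 + 1·2 + 3·5 + 5·3 = 119
the South site: 8·4 + 9·4 + 7·3 + 8·1 + 1·0 + 3·3 + 5·2 = 116
the Downtown lot: 8·2 + 9·5 + 7·1 + 8·0 + 1·3 + 3·2 + 5·5 = 102
the East site: 8·0 + 9·3 + 7·5 + 8·4 + 1·5 + 3·1 + 5·0 = 102
the Riverside lot: 8·3 + 9·2 + 7·4 + 8·2 + 1·4 + 3·4 + 5·4 = 122
the North site: 8·1 + 9·0 + 7·0 + 8·5 + 1·1 + 3·0 + 5·1 = 54
the Riverside lot has the highest Borda score (122).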